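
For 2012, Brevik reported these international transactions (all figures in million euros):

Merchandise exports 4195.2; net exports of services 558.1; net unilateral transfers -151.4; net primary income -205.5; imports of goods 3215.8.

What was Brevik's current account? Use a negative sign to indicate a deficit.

1180.6

Goods balance = 4195.2 - 3215.8 = 979.4
Services balance = 558.1
Trade balance (goods + services) = 979.4 + 558.1 = 1537.5
Net primary income = -205.5
Net secondary income = -151.4
Current account = 1537.5 + (-205.5) + (-151.4) = 1180.6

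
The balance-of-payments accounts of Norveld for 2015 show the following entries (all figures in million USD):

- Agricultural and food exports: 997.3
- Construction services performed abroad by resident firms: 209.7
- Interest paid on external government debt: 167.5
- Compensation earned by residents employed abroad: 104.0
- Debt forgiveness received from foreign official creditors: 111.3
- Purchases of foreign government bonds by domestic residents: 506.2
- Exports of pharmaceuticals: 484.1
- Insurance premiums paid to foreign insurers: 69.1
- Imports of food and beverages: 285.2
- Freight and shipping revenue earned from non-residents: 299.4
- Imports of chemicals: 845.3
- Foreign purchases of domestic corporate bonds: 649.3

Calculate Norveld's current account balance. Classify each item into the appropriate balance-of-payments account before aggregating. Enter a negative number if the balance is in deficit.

727.4

Goods: -845.3 + 997.3 - 285.2 + 484.1 = 350.9
Services: 299.4 - 69.1 + 209.7 = 440.0
Primary income: -167.5 + 104.0 = -63.5
Current account = 350.9 + 440.0 + (-63.5) = 727.4
(Excluded from the current account — capital account: debt forgiveness received from foreign official creditors 111.3; financial account: purchases of foreign government bonds by domestic residents 506.2, foreign purchases of domestic corporate bonds 649.3.)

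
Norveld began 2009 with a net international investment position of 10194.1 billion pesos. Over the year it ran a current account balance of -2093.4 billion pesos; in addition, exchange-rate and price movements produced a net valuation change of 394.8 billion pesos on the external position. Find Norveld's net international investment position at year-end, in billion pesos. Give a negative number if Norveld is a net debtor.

8495.5

Change in NIIP = current account + net valuation change = -2093.4 + 394.8 = -1698.6
End-of-year NIIP = 10194.1 + (-1698.6) = 8495.5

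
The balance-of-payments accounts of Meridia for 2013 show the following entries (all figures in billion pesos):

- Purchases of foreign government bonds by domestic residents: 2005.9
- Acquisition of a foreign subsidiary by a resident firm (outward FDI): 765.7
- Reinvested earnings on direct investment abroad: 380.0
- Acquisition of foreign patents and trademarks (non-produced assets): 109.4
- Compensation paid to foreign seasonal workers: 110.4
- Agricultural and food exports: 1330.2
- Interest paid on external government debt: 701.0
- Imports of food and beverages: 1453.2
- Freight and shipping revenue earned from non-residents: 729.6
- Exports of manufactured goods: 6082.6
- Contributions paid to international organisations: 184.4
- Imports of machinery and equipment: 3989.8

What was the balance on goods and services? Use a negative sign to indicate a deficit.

Goods: 1330.2 + 6082.6 - 1453.2 - 3989.8 = 1969.8
Services: 729.6
Trade balance = 1969.8 + 729.6 = 2699.4
(Excluded from the trade balance — financial account: purchases of foreign government bonds by domestic residents 2005.9, acquisition of a foreign subsidiary by a resident firm (outward FDI) 765.7; primary income: reinvested earnings on direct investment abroad 380.0, compensation paid to foreign seasonal workers 110.4, interest paid on external government debt 701.0; capital account: acquisition of foreign patents and trademarks (non-produced assets) 109.4; secondary income: contributions paid to international organisations 184.4.)

2699.4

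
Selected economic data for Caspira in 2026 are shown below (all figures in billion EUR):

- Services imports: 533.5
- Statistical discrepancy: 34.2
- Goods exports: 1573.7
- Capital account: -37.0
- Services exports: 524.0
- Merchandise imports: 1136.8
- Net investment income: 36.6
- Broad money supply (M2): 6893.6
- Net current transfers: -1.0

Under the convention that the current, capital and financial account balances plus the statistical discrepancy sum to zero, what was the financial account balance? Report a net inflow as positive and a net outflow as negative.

Goods balance = 1573.7 - 1136.8 = 436.9
Services balance = 524.0 - 533.5 = -9.5
Trade balance (goods + services) = 436.9 + (-9.5) = 427.4
Net primary income = 36.6
Net secondary income = -1.0
Current account = 427.4 + 36.6 + (-1.0) = 463.0
Financial account = -(463.0 + (-37.0) + 34.2) = -460.2

-460.2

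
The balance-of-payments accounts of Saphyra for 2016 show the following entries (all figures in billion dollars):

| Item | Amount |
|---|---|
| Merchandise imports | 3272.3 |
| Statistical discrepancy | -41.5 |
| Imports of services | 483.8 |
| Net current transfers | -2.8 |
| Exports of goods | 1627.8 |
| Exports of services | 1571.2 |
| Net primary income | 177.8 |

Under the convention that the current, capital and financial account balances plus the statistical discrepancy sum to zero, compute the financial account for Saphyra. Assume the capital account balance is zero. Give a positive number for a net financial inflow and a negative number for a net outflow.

423.6

Goods balance = 1627.8 - 3272.3 = -1644.5
Services balance = 1571.2 - 483.8 = 1087.4
Trade balance (goods + services) = -1644.5 + 1087.4 = -557.1
Net primary income = 177.8
Net secondary income = -2.8
Current account = -557.1 + 177.8 + (-2.8) = -382.1
Financial account = -(-382.1 + (-41.5)) = 423.6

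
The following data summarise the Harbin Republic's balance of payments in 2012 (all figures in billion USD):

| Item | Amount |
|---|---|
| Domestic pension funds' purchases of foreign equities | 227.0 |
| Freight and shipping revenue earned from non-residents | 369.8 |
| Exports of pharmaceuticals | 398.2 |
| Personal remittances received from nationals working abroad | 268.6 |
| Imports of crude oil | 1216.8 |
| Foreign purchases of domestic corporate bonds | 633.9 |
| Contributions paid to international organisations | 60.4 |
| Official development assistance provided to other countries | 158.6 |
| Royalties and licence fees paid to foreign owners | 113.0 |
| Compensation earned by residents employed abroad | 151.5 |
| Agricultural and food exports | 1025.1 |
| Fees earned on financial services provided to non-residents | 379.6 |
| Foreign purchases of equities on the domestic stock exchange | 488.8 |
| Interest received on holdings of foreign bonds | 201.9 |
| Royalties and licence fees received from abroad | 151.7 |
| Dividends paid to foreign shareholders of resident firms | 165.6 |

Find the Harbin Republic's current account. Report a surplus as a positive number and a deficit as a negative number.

Goods: 1025.1 - 1216.8 + 398.2 = 206.5
Services: 379.6 + 369.8 - 113.0 + 151.7 = 788.1
Primary income: -165.6 + 151.5 + 201.9 = 187.8
Secondary income: -60.4 + 268.6 - 158.6 = 49.6
Current account = 206.5 + 788.1 + 187.8 + 49.6 = 1232.0
(Excluded from the current account — financial account: domestic pension funds' purchases of foreign equities 227.0, foreign purchases of domestic corporate bonds 633.9, foreign purchases of equities on the domestic stock exchange 488.8.)

1232.0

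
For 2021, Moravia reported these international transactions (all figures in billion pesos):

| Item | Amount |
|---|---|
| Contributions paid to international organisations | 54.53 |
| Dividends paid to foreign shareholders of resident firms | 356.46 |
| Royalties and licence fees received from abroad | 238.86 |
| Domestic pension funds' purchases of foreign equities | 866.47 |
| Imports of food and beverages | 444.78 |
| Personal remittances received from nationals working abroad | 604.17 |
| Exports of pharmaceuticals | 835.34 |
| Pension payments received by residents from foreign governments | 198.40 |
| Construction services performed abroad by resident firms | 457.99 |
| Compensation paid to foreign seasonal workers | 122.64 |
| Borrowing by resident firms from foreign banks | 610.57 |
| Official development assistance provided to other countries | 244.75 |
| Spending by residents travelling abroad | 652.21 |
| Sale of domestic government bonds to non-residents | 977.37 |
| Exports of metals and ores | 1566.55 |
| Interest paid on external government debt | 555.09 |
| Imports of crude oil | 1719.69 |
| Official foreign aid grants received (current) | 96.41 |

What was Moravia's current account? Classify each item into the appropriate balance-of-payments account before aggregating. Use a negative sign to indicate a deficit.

-152.43

Goods: -444.78 - 1719.69 + 1566.55 + 835.34 = 237.42
Services: 238.86 - 652.21 + 457.99 = 44.64
Primary income: -122.64 - 555.09 - 356.46 = -1034.19
Secondary income: 198.40 - 54.53 + 604.17 + 96.41 - 244.75 = 599.70
Current account = 237.42 + 44.64 + (-1034.19) + 599.70 = -152.43
(Excluded from the current account — financial account: domestic pension funds' purchases of foreign equities 866.47, borrowing by resident firms from foreign banks 610.57, sale of domestic government bonds to non-residents 977.37.)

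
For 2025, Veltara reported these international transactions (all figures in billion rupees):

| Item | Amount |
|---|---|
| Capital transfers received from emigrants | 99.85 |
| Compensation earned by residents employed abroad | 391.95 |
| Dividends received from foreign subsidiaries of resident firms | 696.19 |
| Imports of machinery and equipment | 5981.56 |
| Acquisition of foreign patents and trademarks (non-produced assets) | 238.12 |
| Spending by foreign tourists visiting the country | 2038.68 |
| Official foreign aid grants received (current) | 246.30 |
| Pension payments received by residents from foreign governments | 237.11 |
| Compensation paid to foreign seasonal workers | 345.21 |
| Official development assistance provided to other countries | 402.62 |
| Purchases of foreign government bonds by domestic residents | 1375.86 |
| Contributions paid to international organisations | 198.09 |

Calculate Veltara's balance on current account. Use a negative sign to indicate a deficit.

Goods: -5981.56
Services: 2038.68
Primary income: 391.95 + 696.19 - 345.21 = 742.93
Secondary income: 237.11 - 402.62 - 198.09 + 246.30 = -117.30
Current account = (-5981.56) + 2038.68 + 742.93 + (-117.30) = -3317.25
(Excluded from the current account — capital account: capital transfers received from emigrants 99.85, acquisition of foreign patents and trademarks (non-produced assets) 238.12; financial account: purchases of foreign government bonds by domestic residents 1375.86.)

-3317.25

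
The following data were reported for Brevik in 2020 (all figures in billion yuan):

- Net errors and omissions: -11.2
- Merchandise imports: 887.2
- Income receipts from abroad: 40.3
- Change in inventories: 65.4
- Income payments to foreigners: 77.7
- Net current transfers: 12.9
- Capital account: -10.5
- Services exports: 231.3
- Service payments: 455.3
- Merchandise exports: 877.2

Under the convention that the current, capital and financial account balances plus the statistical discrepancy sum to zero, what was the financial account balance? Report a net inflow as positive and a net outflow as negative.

280.2

Goods balance = 877.2 - 887.2 = -10.0
Services balance = 231.3 - 455.3 = -224.0
Trade balance (goods + services) = -10.0 + (-224.0) = -234.0
Net primary income = 40.3 - 77.7 = -37.4
Net secondary income = 12.9
Current account = -234.0 + (-37.4) + 12.9 = -258.5
Financial account = -(-258.5 + (-10.5) + (-11.2)) = 280.2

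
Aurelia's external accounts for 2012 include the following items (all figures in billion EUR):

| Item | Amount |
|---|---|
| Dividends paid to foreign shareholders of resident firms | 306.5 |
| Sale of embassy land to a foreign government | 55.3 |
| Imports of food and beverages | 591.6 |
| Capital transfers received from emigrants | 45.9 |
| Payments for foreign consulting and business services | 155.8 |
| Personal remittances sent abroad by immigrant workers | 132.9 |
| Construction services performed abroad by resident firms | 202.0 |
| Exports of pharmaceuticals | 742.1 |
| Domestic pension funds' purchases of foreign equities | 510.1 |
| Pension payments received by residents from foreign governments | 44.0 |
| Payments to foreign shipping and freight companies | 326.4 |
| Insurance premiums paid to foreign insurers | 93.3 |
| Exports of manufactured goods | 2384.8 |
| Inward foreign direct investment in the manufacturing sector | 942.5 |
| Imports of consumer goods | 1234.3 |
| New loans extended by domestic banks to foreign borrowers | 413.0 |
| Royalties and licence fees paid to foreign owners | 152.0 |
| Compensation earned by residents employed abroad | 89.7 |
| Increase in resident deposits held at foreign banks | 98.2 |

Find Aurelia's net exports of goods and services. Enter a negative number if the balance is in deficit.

775.5

Goods: -591.6 - 1234.3 + 742.1 + 2384.8 = 1301.0
Services: -326.4 + 202.0 - 93.3 - 152.0 - 155.8 = -525.5
Trade balance = 1301.0 + (-525.5) = 775.5
(Excluded from the trade balance — primary income: dividends paid to foreign shareholders of resident firms 306.5, compensation earned by residents employed abroad 89.7; capital account: sale of embassy land to a foreign government 55.3, capital transfers received from emigrants 45.9; secondary income: personal remittances sent abroad by immigrant workers 132.9, pension payments received by residents from foreign governments 44.0; financial account: domestic pension funds' purchases of foreign equities 510.1, inward foreign direct investment in the manufacturing sector 942.5, new loans extended by domestic banks to foreign borrowers 413.0, increase in resident deposits held at foreign banks 98.2.)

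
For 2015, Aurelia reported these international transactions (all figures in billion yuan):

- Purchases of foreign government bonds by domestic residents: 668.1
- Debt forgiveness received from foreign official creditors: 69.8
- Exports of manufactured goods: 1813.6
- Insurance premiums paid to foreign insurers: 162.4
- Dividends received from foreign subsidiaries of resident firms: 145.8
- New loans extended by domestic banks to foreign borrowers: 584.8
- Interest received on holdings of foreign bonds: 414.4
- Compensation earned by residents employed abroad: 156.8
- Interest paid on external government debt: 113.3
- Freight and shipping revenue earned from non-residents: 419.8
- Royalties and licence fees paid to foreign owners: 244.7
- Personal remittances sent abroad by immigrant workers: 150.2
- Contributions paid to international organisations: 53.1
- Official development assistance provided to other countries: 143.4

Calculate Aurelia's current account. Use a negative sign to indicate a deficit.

Goods: 1813.6
Services: 419.8 - 244.7 - 162.4 = 12.7
Primary income: 414.4 + 145.8 - 113.3 + 156.8 = 603.7
Secondary income: -150.2 - 143.4 - 53.1 = -346.7
Current account = 1813.6 + 12.7 + 603.7 + (-346.7) = 2083.3
(Excluded from the current account — financial account: purchases of foreign government bonds by domestic residents 668.1, new loans extended by domestic banks to foreign borrowers 584.8; capital account: debt forgiveness received from foreign official creditors 69.8.)

2083.3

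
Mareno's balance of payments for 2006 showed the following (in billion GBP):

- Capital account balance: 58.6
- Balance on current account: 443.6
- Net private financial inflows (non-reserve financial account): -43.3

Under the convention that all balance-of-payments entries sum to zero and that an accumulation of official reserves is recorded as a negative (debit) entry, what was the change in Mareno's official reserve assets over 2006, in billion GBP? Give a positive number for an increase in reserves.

458.9

Official reserve transactions balance = -(443.6 + 58.6 + (-43.3)) = -458.9
An accumulation of reserves is recorded as a debit (negative entry), so the change in the stock of reserves is the negative of that balance.
Change in official reserves = -(-458.9) = 458.9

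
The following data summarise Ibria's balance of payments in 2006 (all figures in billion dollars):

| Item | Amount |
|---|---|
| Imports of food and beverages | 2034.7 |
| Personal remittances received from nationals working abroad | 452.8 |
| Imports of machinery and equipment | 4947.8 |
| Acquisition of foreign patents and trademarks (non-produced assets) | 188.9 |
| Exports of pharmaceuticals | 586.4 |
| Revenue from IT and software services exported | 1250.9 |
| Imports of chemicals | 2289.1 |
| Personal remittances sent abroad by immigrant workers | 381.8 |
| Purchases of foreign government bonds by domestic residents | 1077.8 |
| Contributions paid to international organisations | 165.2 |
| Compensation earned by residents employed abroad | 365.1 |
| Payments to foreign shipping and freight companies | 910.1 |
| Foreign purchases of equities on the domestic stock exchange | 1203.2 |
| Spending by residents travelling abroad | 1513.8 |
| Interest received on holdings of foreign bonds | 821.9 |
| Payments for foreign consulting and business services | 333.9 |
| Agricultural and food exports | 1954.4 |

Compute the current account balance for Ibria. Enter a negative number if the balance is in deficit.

-7144.9

Goods: -2034.7 - 2289.1 + 586.4 - 4947.8 + 1954.4 = -6730.8
Services: -333.9 + 1250.9 - 910.1 - 1513.8 = -1506.9
Primary income: 365.1 + 821.9 = 1187.0
Secondary income: -165.2 - 381.8 + 452.8 = -94.2
Current account = (-6730.8) + (-1506.9) + 1187.0 + (-94.2) = -7144.9
(Excluded from the current account — capital account: acquisition of foreign patents and trademarks (non-produced assets) 188.9; financial account: purchases of foreign government bonds by domestic residents 1077.8, foreign purchases of equities on the domestic stock exchange 1203.2.)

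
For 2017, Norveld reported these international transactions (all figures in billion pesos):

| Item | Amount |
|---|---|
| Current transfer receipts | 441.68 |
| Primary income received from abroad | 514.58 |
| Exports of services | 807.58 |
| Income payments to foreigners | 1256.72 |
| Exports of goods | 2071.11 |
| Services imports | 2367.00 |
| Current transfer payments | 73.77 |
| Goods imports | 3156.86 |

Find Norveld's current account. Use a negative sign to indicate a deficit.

-3019.40

Goods balance = 2071.11 - 3156.86 = -1085.75
Services balance = 807.58 - 2367.00 = -1559.42
Trade balance (goods + services) = -1085.75 + (-1559.42) = -2645.17
Net primary income = 514.58 - 1256.72 = -742.14
Net secondary income = 441.68 - 73.77 = 367.91
Current account = -2645.17 + (-742.14) + 367.91 = -3019.40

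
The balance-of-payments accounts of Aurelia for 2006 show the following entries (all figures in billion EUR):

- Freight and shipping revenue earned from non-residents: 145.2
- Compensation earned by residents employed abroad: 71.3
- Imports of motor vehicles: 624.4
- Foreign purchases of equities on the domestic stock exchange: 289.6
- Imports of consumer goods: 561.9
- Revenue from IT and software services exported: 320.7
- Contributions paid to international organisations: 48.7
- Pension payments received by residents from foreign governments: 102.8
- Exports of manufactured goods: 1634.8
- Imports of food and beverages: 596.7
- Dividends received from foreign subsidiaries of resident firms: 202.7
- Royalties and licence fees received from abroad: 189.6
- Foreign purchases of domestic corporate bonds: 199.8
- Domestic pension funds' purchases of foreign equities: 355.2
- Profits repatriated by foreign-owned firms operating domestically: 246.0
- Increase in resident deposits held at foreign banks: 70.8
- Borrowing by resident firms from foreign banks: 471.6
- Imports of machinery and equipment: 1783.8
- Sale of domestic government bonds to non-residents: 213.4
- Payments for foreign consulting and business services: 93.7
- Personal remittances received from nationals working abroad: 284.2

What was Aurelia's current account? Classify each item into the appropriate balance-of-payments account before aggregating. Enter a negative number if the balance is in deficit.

-1003.9

Goods: -624.4 - 1783.8 - 561.9 - 596.7 + 1634.8 = -1932.0
Services: -93.7 + 320.7 + 145.2 + 189.6 = 561.8
Primary income: 71.3 - 246.0 + 202.7 = 28.0
Secondary income: 284.2 + 102.8 - 48.7 = 338.3
Current account = (-1932.0) + 561.8 + 28.0 + 338.3 = -1003.9
(Excluded from the current account — financial account: foreign purchases of equities on the domestic stock exchange 289.6, foreign purchases of domestic corporate bonds 199.8, domestic pension funds' purchases of foreign equities 355.2, increase in resident deposits held at foreign banks 70.8, borrowing by resident firms from foreign banks 471.6, sale of domestic government bonds to non-residents 213.4.)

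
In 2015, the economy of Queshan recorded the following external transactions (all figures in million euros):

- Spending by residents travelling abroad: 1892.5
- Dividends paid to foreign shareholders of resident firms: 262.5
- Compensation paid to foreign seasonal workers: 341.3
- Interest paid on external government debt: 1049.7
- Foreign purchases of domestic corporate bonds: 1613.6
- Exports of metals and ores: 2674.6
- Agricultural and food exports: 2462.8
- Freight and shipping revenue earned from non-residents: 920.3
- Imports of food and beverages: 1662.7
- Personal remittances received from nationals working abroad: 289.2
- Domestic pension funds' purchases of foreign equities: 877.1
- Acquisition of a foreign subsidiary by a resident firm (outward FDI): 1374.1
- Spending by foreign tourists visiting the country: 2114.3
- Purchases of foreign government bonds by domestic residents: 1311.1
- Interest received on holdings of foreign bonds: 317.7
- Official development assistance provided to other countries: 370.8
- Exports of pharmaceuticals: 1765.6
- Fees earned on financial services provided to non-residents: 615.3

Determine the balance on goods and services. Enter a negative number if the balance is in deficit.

6997.7

Goods: 1765.6 + 2462.8 + 2674.6 - 1662.7 = 5240.3
Services: -1892.5 + 615.3 + 2114.3 + 920.3 = 1757.4
Trade balance = 5240.3 + 1757.4 = 6997.7
(Excluded from the trade balance — primary income: dividends paid to foreign shareholders of resident firms 262.5, compensation paid to foreign seasonal workers 341.3, interest paid on external government debt 1049.7, interest received on holdings of foreign bonds 317.7; financial account: foreign purchases of domestic corporate bonds 1613.6, domestic pension funds' purchases of foreign equities 877.1, acquisition of a foreign subsidiary by a resident firm (outward FDI) 1374.1, purchases of foreign government bonds by domestic residents 1311.1; secondary income: personal remittances received from nationals working abroad 289.2, official development assistance provided to other countries 370.8.)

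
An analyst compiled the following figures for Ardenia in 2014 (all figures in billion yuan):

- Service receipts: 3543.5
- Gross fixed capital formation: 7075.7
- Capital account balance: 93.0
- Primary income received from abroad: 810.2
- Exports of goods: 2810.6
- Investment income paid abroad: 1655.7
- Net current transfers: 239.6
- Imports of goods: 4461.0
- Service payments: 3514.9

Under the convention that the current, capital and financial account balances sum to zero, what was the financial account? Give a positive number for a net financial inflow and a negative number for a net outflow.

Goods balance = 2810.6 - 4461.0 = -1650.4
Services balance = 3543.5 - 3514.9 = 28.6
Trade balance (goods + services) = -1650.4 + 28.6 = -1621.8
Net primary income = 810.2 - 1655.7 = -845.5
Net secondary income = 239.6
Current account = -1621.8 + (-845.5) + 239.6 = -2227.7
Financial account = -(-2227.7 + 93.0) = 2134.7

2134.7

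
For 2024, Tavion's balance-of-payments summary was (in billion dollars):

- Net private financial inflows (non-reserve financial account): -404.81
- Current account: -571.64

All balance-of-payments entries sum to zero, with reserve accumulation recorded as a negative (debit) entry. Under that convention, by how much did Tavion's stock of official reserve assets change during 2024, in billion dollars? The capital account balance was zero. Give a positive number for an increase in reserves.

Official reserve transactions balance = -((-571.64) + (-404.81)) = 976.45
An accumulation of reserves is recorded as a debit (negative entry), so the change in the stock of reserves is the negative of that balance.
Change in official reserves = -(976.45) = -976.45

-976.45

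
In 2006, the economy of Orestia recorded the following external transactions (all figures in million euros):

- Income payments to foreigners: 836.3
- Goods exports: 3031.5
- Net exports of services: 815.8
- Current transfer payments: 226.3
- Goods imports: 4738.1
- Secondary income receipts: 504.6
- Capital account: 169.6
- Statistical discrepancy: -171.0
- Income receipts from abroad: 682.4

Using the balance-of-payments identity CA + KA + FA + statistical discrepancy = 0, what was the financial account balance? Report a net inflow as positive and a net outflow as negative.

Goods balance = 3031.5 - 4738.1 = -1706.6
Services balance = 815.8
Trade balance (goods + services) = -1706.6 + 815.8 = -890.8
Net primary income = 682.4 - 836.3 = -153.9
Net secondary income = 504.6 - 226.3 = 278.3
Current account = -890.8 + (-153.9) + 278.3 = -766.4
Financial account = -(-766.4 + 169.6 + (-171.0)) = 767.8

767.8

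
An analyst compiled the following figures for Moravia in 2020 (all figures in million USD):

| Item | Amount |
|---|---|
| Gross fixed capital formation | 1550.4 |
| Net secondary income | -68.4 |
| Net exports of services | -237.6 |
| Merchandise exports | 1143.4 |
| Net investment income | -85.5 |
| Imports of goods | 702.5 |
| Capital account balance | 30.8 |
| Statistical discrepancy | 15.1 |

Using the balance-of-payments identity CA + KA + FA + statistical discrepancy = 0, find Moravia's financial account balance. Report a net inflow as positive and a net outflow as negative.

-95.3

Goods balance = 1143.4 - 702.5 = 440.9
Services balance = -237.6
Trade balance (goods + services) = 440.9 + (-237.6) = 203.3
Net primary income = -85.5
Net secondary income = -68.4
Current account = 203.3 + (-85.5) + (-68.4) = 49.4
Financial account = -(49.4 + 30.8 + 15.1) = -95.3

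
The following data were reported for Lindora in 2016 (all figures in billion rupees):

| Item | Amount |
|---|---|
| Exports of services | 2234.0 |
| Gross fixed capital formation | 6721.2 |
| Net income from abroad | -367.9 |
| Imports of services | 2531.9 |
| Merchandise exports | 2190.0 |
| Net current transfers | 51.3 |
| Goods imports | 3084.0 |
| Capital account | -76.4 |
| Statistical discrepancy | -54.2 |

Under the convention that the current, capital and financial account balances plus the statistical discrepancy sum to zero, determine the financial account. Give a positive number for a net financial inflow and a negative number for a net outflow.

1639.1

Goods balance = 2190.0 - 3084.0 = -894.0
Services balance = 2234.0 - 2531.9 = -297.9
Trade balance (goods + services) = -894.0 + (-297.9) = -1191.9
Net primary income = -367.9
Net secondary income = 51.3
Current account = -1191.9 + (-367.9) + 51.3 = -1508.5
Financial account = -(-1508.5 + (-76.4) + (-54.2)) = 1639.1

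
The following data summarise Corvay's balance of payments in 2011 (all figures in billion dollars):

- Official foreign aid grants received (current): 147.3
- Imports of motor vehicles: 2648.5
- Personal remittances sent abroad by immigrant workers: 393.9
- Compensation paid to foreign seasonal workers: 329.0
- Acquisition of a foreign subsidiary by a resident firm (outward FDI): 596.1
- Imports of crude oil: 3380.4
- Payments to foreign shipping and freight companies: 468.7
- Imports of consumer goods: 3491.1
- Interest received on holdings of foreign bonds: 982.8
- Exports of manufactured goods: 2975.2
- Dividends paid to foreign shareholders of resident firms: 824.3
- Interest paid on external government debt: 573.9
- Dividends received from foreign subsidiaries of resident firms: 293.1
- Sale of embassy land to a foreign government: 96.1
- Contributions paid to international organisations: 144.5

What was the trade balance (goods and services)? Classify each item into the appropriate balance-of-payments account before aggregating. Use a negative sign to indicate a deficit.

-7013.5

Goods: -3491.1 - 2648.5 - 3380.4 + 2975.2 = -6544.8
Services: -468.7
Trade balance = -6544.8 + (-468.7) = -7013.5
(Excluded from the trade balance — secondary income: official foreign aid grants received (current) 147.3, personal remittances sent abroad by immigrant workers 393.9, contributions paid to international organisations 144.5; primary income: compensation paid to foreign seasonal workers 329.0, interest received on holdings of foreign bonds 982.8, dividends paid to foreign shareholders of resident firms 824.3, interest paid on external government debt 573.9, dividends received from foreign subsidiaries of resident firms 293.1; financial account: acquisition of a foreign subsidiary by a resident firm (outward FDI) 596.1; capital account: sale of embassy land to a foreign government 96.1.)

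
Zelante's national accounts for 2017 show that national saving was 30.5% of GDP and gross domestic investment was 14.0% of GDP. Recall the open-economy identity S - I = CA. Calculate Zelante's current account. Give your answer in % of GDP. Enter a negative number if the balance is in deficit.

S - I = CA (net lending to the rest of the world).
CA = S - I = 30.5 - 14.0 = 16.5

16.5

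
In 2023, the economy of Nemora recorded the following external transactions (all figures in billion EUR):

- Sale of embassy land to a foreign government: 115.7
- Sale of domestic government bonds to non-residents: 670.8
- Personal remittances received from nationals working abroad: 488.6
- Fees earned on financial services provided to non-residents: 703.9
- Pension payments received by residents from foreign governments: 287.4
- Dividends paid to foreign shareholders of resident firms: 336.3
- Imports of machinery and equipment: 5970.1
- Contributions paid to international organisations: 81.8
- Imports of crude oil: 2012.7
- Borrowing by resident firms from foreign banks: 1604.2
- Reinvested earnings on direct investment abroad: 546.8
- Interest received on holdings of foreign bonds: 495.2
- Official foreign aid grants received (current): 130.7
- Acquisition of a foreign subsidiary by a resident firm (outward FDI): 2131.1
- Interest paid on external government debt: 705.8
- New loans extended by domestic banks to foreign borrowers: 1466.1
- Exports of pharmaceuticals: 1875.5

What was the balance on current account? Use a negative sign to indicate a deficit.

-4578.6

Goods: -5970.1 - 2012.7 + 1875.5 = -6107.3
Services: 703.9
Primary income: 495.2 - 705.8 + 546.8 - 336.3 = -0.1
Secondary income: 488.6 - 81.8 + 130.7 + 287.4 = 824.9
Current account = (-6107.3) + 703.9 + (-0.1) + 824.9 = -4578.6
(Excluded from the current account — capital account: sale of embassy land to a foreign government 115.7; financial account: sale of domestic government bonds to non-residents 670.8, borrowing by resident firms from foreign banks 1604.2, acquisition of a foreign subsidiary by a resident firm (outward FDI) 2131.1, new loans extended by domestic banks to foreign borrowers 1466.1.)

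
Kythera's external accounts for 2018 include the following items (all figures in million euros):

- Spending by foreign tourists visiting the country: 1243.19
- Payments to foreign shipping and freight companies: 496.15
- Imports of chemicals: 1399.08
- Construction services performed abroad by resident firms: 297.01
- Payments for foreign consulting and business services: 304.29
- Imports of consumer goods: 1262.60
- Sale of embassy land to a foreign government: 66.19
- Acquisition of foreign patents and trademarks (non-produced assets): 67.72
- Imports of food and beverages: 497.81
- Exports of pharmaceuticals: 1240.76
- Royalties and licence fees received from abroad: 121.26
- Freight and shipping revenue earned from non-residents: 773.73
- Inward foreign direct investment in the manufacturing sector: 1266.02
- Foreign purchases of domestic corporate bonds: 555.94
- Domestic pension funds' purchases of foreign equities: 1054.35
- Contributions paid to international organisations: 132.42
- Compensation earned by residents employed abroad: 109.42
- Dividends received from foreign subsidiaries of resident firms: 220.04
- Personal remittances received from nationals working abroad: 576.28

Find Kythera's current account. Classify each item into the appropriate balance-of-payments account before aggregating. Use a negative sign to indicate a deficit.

489.34

Goods: -1262.60 - 497.81 - 1399.08 + 1240.76 = -1918.73
Services: 297.01 + 121.26 + 1243.19 + 773.73 - 496.15 - 304.29 = 1634.75
Primary income: 220.04 + 109.42 = 329.46
Secondary income: 576.28 - 132.42 = 443.86
Current account = (-1918.73) + 1634.75 + 329.46 + 443.86 = 489.34
(Excluded from the current account — capital account: sale of embassy land to a foreign government 66.19, acquisition of foreign patents and trademarks (non-produced assets) 67.72; financial account: inward foreign direct investment in the manufacturing sector 1266.02, foreign purchases of domestic corporate bonds 555.94, domestic pension funds' purchases of foreign equities 1054.35.)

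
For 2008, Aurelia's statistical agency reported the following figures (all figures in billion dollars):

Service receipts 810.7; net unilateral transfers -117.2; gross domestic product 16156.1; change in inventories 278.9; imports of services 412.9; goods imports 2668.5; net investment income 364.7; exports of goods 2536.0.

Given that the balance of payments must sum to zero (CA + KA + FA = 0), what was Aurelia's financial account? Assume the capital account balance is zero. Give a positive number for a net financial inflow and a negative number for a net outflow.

-512.8

Goods balance = 2536.0 - 2668.5 = -132.5
Services balance = 810.7 - 412.9 = 397.8
Trade balance (goods + services) = -132.5 + 397.8 = 265.3
Net primary income = 364.7
Net secondary income = -117.2
Current account = 265.3 + 364.7 + (-117.2) = 512.8
Financial account = -(512.8) = -512.8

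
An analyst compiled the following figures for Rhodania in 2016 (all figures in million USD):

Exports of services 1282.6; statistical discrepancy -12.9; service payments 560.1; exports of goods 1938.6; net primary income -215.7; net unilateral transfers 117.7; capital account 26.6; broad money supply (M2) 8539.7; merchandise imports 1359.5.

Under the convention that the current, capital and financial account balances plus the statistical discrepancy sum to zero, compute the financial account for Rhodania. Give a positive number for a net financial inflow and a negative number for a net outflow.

-1217.3

Goods balance = 1938.6 - 1359.5 = 579.1
Services balance = 1282.6 - 560.1 = 722.5
Trade balance (goods + services) = 579.1 + 722.5 = 1301.6
Net primary income = -215.7
Net secondary income = 117.7
Current account = 1301.6 + (-215.7) + 117.7 = 1203.6
Financial account = -(1203.6 + 26.6 + (-12.9)) = -1217.3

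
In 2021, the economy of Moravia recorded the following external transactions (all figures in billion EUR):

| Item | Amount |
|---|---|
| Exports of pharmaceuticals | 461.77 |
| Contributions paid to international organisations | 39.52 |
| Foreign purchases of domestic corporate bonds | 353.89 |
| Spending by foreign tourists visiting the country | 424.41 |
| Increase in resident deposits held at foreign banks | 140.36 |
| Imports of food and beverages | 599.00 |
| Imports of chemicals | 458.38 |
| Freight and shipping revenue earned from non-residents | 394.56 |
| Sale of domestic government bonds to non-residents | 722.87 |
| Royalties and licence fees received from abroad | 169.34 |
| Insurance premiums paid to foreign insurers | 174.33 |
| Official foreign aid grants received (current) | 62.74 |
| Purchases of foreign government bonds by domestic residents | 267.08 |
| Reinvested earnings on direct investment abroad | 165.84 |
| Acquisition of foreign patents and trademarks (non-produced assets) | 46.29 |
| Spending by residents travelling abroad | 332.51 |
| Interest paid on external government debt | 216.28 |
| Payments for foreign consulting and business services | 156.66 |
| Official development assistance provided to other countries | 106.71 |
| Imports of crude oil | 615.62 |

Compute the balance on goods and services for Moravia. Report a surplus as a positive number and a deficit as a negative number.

Goods: -615.62 - 599.00 + 461.77 - 458.38 = -1211.23
Services: 394.56 - 156.66 + 169.34 - 174.33 - 332.51 + 424.41 = 324.81
Trade balance = -1211.23 + 324.81 = -886.42
(Excluded from the trade balance — secondary income: contributions paid to international organisations 39.52, official foreign aid grants received (current) 62.74, official development assistance provided to other countries 106.71; financial account: foreign purchases of domestic corporate bonds 353.89, increase in resident deposits held at foreign banks 140.36, sale of domestic government bonds to non-residents 722.87, purchases of foreign government bonds by domestic residents 267.08; primary income: reinvested earnings on direct investment abroad 165.84, interest paid on external government debt 216.28; capital account: acquisition of foreign patents and trademarks (non-produced assets) 46.29.)

-886.42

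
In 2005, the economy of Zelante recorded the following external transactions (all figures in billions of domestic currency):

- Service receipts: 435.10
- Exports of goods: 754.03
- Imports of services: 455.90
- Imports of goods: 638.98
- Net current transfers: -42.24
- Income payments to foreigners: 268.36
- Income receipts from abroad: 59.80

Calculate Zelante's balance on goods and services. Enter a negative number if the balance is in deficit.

Goods balance = 754.03 - 638.98 = 115.05
Services balance = 435.10 - 455.90 = -20.80
Trade balance (goods + services) = 115.05 + (-20.80) = 94.25

94.25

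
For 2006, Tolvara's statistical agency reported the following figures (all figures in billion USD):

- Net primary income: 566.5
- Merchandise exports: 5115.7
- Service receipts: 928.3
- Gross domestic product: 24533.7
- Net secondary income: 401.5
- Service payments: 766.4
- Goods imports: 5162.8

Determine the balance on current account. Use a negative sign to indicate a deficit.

1082.8

Goods balance = 5115.7 - 5162.8 = -47.1
Services balance = 928.3 - 766.4 = 161.9
Trade balance (goods + services) = -47.1 + 161.9 = 114.8
Net primary income = 566.5
Net secondary income = 401.5
Current account = 114.8 + 566.5 + 401.5 = 1082.8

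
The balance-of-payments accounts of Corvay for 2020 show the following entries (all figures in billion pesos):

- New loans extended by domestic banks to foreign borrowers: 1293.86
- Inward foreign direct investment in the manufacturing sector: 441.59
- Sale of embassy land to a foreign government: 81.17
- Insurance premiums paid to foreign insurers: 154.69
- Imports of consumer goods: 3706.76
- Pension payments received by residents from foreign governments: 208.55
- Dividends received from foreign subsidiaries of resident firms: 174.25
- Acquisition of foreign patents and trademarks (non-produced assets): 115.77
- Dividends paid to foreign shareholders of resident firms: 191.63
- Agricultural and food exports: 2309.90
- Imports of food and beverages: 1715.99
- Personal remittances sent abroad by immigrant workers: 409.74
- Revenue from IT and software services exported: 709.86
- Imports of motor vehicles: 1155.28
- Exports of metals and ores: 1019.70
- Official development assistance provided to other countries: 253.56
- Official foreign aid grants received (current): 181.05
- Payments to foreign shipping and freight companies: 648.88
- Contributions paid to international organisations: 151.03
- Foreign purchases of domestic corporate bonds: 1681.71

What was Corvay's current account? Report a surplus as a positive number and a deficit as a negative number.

-3784.25

Goods: -1715.99 - 1155.28 - 3706.76 + 2309.90 + 1019.70 = -3248.43
Services: -648.88 + 709.86 - 154.69 = -93.71
Primary income: -191.63 + 174.25 = -17.38
Secondary income: 181.05 - 409.74 + 208.55 - 151.03 - 253.56 = -424.73
Current account = (-3248.43) + (-93.71) + (-17.38) + (-424.73) = -3784.25
(Excluded from the current account — financial account: new loans extended by domestic banks to foreign borrowers 1293.86, inward foreign direct investment in the manufacturing sector 441.59, foreign purchases of domestic corporate bonds 1681.71; capital account: sale of embassy land to a foreign government 81.17, acquisition of foreign patents and trademarks (non-produced assets) 115.77.)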